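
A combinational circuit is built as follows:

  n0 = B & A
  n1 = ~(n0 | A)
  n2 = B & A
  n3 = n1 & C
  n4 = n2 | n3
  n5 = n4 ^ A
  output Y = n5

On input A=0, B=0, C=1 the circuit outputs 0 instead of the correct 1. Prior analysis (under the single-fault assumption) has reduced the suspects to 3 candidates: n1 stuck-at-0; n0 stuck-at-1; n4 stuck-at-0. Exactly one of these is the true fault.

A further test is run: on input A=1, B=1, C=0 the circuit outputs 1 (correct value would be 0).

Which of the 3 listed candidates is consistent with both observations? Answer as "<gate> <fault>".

Evaluate each candidate on input A=1, B=1, C=0:
  n1 stuck-at-0: n0=1, n1=0 [stuck-at-0], n2=1, n3=0, n4=1, n5=0 → 0 — eliminated
  n0 stuck-at-1: n0=1 [stuck-at-1], n1=0, n2=1, n3=0, n4=1, n5=0 → 0 — eliminated
  n4 stuck-at-0: n0=1, n1=0, n2=1, n3=0, n4=0 [stuck-at-0], n5=1 → 1 — matches
Only n4 stuck-at-0 reproduces the observed 1.

n4 stuck-at-0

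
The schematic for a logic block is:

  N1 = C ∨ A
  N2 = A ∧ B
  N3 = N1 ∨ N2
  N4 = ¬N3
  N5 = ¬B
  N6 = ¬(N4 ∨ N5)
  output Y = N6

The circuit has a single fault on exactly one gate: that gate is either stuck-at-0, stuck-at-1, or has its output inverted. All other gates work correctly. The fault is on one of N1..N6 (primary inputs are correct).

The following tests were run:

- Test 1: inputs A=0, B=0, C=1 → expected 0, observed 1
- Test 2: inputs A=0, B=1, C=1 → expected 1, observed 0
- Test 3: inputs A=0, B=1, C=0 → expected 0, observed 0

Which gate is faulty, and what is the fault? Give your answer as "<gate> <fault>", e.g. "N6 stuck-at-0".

N5 inverted output

Fault-free values for test 1 (A=0, B=0, C=1): N1=1, N2=0, N3=1, N4=0, N5=1, N6=0, giving Y=0. Observed 1.
Test 1: faults giving observed 1 are {N5 stuck-at-0, N5 inverted output, N6 stuck-at-1, N6 inverted output}.
Test 2 (A=0, B=1, C=1): fault-free N1=1, N2=0, N3=1, N4=0, N5=0, N6=1 → 1; observed 0. Eliminates N5 stuck-at-0, N6 stuck-at-1.
Test 3 (A=0, B=1, C=0): fault-free N1=0, N2=0, N3=0, N4=1, N5=0, N6=0 → 0; observed 0. Eliminates N6 inverted output.
Only N5 inverted output is consistent with every test.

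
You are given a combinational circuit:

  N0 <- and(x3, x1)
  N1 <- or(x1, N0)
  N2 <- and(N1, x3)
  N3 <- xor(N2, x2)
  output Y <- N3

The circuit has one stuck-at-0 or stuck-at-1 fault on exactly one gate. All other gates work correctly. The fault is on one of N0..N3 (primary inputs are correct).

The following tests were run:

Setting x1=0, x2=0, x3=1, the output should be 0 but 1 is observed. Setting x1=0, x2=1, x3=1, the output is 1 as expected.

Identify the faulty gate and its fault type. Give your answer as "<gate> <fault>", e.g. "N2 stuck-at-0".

N3 stuck-at-1

Fault-free values for test 1 (x1=0, x2=0, x3=1): N0=0, N1=0, N2=0, N3=0, giving Y=0. Observed 1.
Test 1: faults giving observed 1 are {N0 stuck-at-1, N1 stuck-at-1, N2 stuck-at-1, N3 stuck-at-1}.
Test 2 (x1=0, x2=1, x3=1): fault-free N0=0, N1=0, N2=0, N3=1 → 1; observed 1. Eliminates N0 stuck-at-1, N1 stuck-at-1, N2 stuck-at-1.
Only N3 stuck-at-1 is consistent with every test.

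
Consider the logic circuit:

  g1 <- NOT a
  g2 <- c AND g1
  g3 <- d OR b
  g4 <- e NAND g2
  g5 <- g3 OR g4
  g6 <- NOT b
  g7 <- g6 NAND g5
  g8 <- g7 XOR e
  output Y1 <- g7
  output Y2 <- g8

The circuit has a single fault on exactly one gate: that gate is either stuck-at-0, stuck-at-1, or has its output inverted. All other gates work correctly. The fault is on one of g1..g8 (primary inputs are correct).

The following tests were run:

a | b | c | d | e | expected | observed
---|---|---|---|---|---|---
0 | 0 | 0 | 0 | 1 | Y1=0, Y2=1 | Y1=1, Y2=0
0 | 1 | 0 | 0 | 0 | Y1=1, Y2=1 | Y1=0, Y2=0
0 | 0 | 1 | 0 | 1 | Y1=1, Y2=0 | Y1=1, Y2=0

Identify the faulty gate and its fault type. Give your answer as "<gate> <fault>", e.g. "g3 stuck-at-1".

g6 inverted output

Fault-free values for test 1 (a=0, b=0, c=0, d=0, e=1): g1=1, g2=0, g3=0, g4=1, g5=1, g6=1, g7=0, g8=1, giving Y1=0, Y2=1. Observed Y1=1, Y2=0.
Test 1: faults giving observed Y1=1, Y2=0 are {g2 stuck-at-1, g2 inverted output, g4 stuck-at-0, g4 inverted output, g5 stuck-at-0, g5 inverted output, g6 stuck-at-0, g6 inverted output, g7 stuck-at-1, g7 inverted output}.
Test 2 (a=0, b=1, c=0, d=0, e=0): fault-free g1=1, g2=0, g3=1, g4=1, g5=1, g6=0, g7=1, g8=1 → Y1=1, Y2=1; observed Y1=0, Y2=0. Eliminates g2 stuck-at-1, g2 inverted output, g4 stuck-at-0, g4 inverted output, g5 stuck-at-0, g5 inverted output, g6 stuck-at-0, g7 stuck-at-1.
Test 3 (a=0, b=0, c=1, d=0, e=1): fault-free g1=1, g2=1, g3=0, g4=0, g5=0, g6=1, g7=1, g8=0 → Y1=1, Y2=0; observed Y1=1, Y2=0. Eliminates g7 inverted output.
Only g6 inverted output is consistent with every test.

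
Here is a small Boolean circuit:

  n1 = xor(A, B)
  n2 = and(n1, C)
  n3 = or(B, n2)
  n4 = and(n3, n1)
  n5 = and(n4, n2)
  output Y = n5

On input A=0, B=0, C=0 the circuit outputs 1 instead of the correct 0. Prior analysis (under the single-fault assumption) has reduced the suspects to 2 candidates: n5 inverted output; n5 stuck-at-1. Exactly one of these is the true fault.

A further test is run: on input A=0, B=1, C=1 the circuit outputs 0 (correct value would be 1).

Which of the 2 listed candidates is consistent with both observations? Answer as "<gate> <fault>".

n5 inverted output

Evaluate each candidate on input A=0, B=1, C=1:
  n5 inverted output: n1=1, n2=1, n3=1, n4=1, n5=0 [inverted output] → 0 — matches
  n5 stuck-at-1: n1=1, n2=1, n3=1, n4=1, n5=1 [stuck-at-1] → 1 — eliminated
Only n5 inverted output reproduces the observed 0.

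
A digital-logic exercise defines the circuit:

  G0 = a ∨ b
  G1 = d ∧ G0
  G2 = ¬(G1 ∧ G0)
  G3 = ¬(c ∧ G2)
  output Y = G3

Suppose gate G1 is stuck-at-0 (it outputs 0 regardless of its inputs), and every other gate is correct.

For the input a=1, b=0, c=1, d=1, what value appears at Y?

Propagate with G1 forced: G0=1, G1=0 [stuck-at-0], G2=1, G3=0.
So Y = 0. (Without the fault it would be 1.)

0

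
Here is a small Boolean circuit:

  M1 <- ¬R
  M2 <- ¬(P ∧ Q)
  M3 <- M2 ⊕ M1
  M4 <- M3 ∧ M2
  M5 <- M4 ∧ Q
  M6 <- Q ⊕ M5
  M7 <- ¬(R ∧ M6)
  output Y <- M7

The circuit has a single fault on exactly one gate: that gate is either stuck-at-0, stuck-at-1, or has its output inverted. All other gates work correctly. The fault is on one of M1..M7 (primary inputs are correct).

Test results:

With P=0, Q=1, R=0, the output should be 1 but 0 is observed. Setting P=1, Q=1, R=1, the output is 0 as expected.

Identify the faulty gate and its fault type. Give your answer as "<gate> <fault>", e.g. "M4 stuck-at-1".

M7 stuck-at-0

Fault-free values for test 1 (P=0, Q=1, R=0): M1=1, M2=1, M3=0, M4=0, M5=0, M6=1, M7=1, giving Y=1. Observed 0.
Test 1: faults giving observed 0 are {M7 stuck-at-0, M7 inverted output}.
Test 2 (P=1, Q=1, R=1): fault-free M1=0, M2=0, M3=0, M4=0, M5=0, M6=1, M7=0 → 0; observed 0. Eliminates M7 inverted output.
Only M7 stuck-at-0 is consistent with every test.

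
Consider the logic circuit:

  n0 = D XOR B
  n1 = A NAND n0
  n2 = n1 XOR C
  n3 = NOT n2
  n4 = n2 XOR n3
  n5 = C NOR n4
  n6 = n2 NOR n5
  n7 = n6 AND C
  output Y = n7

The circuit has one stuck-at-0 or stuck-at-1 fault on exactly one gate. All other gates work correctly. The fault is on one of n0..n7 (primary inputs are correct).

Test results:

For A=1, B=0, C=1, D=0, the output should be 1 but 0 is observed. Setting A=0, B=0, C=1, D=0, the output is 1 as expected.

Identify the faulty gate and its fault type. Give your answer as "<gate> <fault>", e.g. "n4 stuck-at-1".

Fault-free values for test 1 (A=1, B=0, C=1, D=0): n0=0, n1=1, n2=0, n3=1, n4=1, n5=0, n6=1, n7=1, giving Y=1. Observed 0.
Test 1: faults giving observed 0 are {n0 stuck-at-1, n1 stuck-at-0, n2 stuck-at-1, n5 stuck-at-1, n6 stuck-at-0, n7 stuck-at-0}.
Test 2 (A=0, B=0, C=1, D=0): fault-free n0=0, n1=1, n2=0, n3=1, n4=1, n5=0, n6=1, n7=1 → 1; observed 1. Eliminates n1 stuck-at-0, n2 stuck-at-1, n5 stuck-at-1, n6 stuck-at-0, n7 stuck-at-0.
Only n0 stuck-at-1 is consistent with every test.

n0 stuck-at-1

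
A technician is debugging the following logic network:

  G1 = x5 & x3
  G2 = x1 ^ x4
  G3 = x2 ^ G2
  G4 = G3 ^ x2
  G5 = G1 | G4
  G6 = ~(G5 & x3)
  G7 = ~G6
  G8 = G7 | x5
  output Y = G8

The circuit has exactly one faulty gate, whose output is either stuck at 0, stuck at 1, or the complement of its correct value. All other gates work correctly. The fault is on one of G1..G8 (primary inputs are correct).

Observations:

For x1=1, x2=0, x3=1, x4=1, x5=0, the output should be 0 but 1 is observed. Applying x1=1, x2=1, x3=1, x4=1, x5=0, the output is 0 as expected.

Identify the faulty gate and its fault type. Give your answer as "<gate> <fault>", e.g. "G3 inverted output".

Fault-free values for test 1 (x1=1, x2=0, x3=1, x4=1, x5=0): G1=0, G2=0, G3=0, G4=0, G5=0, G6=1, G7=0, G8=0, giving Y=0. Observed 1.
Test 1: faults giving observed 1 are {G1 stuck-at-1, G1 inverted output, G2 stuck-at-1, G2 inverted output, G3 stuck-at-1, G3 inverted output, G4 stuck-at-1, G4 inverted output, G5 stuck-at-1, G5 inverted output, G6 stuck-at-0, G6 inverted output, G7 stuck-at-1, G7 inverted output, G8 stuck-at-1, G8 inverted output}.
Test 2 (x1=1, x2=1, x3=1, x4=1, x5=0): fault-free G1=0, G2=0, G3=1, G4=0, G5=0, G6=1, G7=0, G8=0 → 0; observed 0. Eliminates G1 stuck-at-1, G1 inverted output, G2 stuck-at-1, G2 inverted output, G3 inverted output, G4 stuck-at-1, G4 inverted output, G5 stuck-at-1, G5 inverted output, G6 stuck-at-0, G6 inverted output, G7 stuck-at-1, G7 inverted output, G8 stuck-at-1, G8 inverted output.
Only G3 stuck-at-1 is consistent with every test.

G3 stuck-at-1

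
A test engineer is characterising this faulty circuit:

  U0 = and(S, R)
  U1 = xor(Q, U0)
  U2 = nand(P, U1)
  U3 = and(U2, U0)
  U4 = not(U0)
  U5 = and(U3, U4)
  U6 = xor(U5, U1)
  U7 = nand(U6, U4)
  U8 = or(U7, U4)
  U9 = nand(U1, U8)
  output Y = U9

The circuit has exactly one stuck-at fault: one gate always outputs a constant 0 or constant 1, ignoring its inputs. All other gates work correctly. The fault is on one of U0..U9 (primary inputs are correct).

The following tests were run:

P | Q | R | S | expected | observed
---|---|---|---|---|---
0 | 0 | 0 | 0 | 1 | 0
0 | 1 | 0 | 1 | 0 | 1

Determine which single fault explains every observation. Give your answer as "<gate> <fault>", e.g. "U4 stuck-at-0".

U0 stuck-at-1

Fault-free values for test 1 (P=0, Q=0, R=0, S=0): U0=0, U1=0, U2=1, U3=0, U4=1, U5=0, U6=0, U7=1, U8=1, U9=1, giving Y=1. Observed 0.
Test 1: faults giving observed 0 are {U0 stuck-at-1, U1 stuck-at-1, U9 stuck-at-0}.
Test 2 (P=0, Q=1, R=0, S=1): fault-free U0=0, U1=1, U2=1, U3=0, U4=1, U5=0, U6=1, U7=0, U8=1, U9=0 → 0; observed 1. Eliminates U1 stuck-at-1, U9 stuck-at-0.
Only U0 stuck-at-1 is consistent with every test.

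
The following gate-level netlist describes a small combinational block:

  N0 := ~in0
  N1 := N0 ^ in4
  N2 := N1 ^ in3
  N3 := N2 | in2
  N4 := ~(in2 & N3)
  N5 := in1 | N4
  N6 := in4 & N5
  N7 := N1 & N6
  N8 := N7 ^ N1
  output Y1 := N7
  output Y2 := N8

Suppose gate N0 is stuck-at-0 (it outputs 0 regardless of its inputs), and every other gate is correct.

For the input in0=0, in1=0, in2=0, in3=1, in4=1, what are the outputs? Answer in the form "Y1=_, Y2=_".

Propagate with N0 forced: N0=0 [stuck-at-0], N1=1, N2=0, N3=0, N4=1, N5=1, N6=1, N7=1, N8=0.
So the outputs are Y1=1, Y2=0. (Without the fault they would be Y1=0, Y2=0.)

Y1=1, Y2=0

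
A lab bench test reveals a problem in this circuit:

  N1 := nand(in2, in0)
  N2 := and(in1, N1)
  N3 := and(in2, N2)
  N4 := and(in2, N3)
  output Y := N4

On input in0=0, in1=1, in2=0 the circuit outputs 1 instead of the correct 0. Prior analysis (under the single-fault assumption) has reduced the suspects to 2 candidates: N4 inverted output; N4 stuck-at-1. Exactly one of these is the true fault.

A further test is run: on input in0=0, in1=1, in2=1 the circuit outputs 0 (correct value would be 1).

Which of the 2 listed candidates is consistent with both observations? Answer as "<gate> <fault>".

Evaluate each candidate on input in0=0, in1=1, in2=1:
  N4 inverted output: N1=1, N2=1, N3=1, N4=0 [inverted output] → 0 — matches
  N4 stuck-at-1: N1=1, N2=1, N3=1, N4=1 [stuck-at-1] → 1 — eliminated
Only N4 inverted output reproduces the observed 0.

N4 inverted output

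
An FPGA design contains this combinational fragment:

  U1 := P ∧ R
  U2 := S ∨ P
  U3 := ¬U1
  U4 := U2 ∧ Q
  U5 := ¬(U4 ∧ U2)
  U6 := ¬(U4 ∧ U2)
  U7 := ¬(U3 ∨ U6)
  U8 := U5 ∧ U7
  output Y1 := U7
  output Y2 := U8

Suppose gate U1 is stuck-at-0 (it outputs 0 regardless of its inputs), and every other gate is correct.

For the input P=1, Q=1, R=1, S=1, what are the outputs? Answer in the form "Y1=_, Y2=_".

Propagate with U1 forced: U1=0 [stuck-at-0], U2=1, U3=1, U4=1, U5=0, U6=0, U7=0, U8=0.
So the outputs are Y1=0, Y2=0. (Without the fault they would be Y1=1, Y2=0.)

Y1=0, Y2=0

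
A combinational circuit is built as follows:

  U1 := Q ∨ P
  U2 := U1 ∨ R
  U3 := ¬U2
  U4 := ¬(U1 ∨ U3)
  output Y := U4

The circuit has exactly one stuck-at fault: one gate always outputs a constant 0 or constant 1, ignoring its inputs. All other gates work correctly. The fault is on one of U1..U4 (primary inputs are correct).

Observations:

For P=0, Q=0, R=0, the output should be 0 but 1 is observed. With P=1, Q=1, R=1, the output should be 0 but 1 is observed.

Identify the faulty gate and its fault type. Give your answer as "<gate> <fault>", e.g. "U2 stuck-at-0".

Fault-free values for test 1 (P=0, Q=0, R=0): U1=0, U2=0, U3=1, U4=0, giving Y=0. Observed 1.
Test 1: faults giving observed 1 are {U2 stuck-at-1, U3 stuck-at-0, U4 stuck-at-1}.
Test 2 (P=1, Q=1, R=1): fault-free U1=1, U2=1, U3=0, U4=0 → 0; observed 1. Eliminates U2 stuck-at-1, U3 stuck-at-0.
Only U4 stuck-at-1 is consistent with every test.

U4 stuck-at-1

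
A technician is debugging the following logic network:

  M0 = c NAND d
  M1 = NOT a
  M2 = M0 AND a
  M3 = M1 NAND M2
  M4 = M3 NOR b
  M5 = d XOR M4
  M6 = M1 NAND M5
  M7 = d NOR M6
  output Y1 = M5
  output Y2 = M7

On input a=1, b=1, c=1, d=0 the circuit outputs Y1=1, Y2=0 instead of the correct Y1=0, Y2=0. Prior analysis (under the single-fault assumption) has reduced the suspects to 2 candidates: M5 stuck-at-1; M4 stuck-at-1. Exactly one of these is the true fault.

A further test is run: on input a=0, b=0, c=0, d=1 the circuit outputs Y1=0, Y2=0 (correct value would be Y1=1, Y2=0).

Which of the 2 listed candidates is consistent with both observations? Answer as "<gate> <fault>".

M4 stuck-at-1

Evaluate each candidate on input a=0, b=0, c=0, d=1:
  M5 stuck-at-1: M0=1, M1=1, M2=0, M3=1, M4=0, M5=1 [stuck-at-1], M6=0, M7=0 → Y1=1, Y2=0 — eliminated
  M4 stuck-at-1: M0=1, M1=1, M2=0, M3=1, M4=1 [stuck-at-1], M5=0, M6=1, M7=0 → Y1=0, Y2=0 — matches
Only M4 stuck-at-1 reproduces the observed Y1=0, Y2=0.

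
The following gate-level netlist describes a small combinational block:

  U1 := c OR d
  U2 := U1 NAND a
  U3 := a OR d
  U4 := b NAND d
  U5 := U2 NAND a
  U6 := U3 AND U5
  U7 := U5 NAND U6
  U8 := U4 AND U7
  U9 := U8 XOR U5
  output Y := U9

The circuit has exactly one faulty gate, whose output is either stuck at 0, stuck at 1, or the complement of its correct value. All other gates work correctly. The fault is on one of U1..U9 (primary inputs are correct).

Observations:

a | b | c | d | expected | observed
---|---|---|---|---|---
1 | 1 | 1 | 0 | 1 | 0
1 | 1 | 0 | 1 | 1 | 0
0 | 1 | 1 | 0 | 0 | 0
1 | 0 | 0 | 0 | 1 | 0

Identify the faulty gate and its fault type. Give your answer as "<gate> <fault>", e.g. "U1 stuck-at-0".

Fault-free values for test 1 (a=1, b=1, c=1, d=0): U1=1, U2=0, U3=1, U4=1, U5=1, U6=1, U7=0, U8=0, U9=1, giving Y=1. Observed 0.
Test 1: faults giving observed 0 are {U3 stuck-at-0, U3 inverted output, U6 stuck-at-0, U6 inverted output, U7 stuck-at-1, U7 inverted output, U8 stuck-at-1, U8 inverted output, U9 stuck-at-0, U9 inverted output}.
Test 2 (a=1, b=1, c=0, d=1): fault-free U1=1, U2=0, U3=1, U4=0, U5=1, U6=1, U7=0, U8=0, U9=1 → 1; observed 0. Eliminates U3 stuck-at-0, U3 inverted output, U6 stuck-at-0, U6 inverted output, U7 stuck-at-1, U7 inverted output.
Test 3 (a=0, b=1, c=1, d=0): fault-free U1=1, U2=1, U3=0, U4=1, U5=1, U6=0, U7=1, U8=1, U9=0 → 0; observed 0. Eliminates U8 inverted output, U9 inverted output.
Test 4 (a=1, b=0, c=0, d=0): fault-free U1=0, U2=1, U3=1, U4=1, U5=0, U6=0, U7=1, U8=1, U9=1 → 1; observed 0. Eliminates U8 stuck-at-1.
Only U9 stuck-at-0 is consistent with every test.

U9 stuck-at-0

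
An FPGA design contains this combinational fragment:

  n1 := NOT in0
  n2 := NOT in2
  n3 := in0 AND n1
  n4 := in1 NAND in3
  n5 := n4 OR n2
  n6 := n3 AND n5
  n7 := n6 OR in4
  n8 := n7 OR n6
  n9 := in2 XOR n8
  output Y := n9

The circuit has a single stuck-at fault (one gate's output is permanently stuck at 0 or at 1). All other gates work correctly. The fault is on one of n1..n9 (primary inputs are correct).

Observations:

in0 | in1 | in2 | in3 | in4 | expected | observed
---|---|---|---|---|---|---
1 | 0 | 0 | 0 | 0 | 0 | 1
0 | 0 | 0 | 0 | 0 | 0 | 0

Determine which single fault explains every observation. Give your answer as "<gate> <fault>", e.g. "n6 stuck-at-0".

Fault-free values for test 1 (in0=1, in1=0, in2=0, in3=0, in4=0): n1=0, n2=1, n3=0, n4=1, n5=1, n6=0, n7=0, n8=0, n9=0, giving Y=0. Observed 1.
Test 1: faults giving observed 1 are {n1 stuck-at-1, n3 stuck-at-1, n6 stuck-at-1, n7 stuck-at-1, n8 stuck-at-1, n9 stuck-at-1}.
Test 2 (in0=0, in1=0, in2=0, in3=0, in4=0): fault-free n1=1, n2=1, n3=0, n4=1, n5=1, n6=0, n7=0, n8=0, n9=0 → 0; observed 0. Eliminates n3 stuck-at-1, n6 stuck-at-1, n7 stuck-at-1, n8 stuck-at-1, n9 stuck-at-1.
Only n1 stuck-at-1 is consistent with every test.

n1 stuck-at-1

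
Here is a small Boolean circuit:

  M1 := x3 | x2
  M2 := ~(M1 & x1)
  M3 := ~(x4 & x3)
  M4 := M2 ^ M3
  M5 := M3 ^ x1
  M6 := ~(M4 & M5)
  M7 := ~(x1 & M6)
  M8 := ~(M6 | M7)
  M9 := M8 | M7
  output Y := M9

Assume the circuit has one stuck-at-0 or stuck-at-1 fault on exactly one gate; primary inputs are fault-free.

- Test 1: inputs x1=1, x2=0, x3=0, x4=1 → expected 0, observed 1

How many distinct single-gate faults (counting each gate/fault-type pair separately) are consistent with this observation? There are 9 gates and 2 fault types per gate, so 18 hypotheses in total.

Fault-free: M1=0, M2=1, M3=1, M4=0, M5=0, M6=1, M7=0, M8=0, M9=0 → 0. Observed 1.
  M1: none of the 2 fault types match ✗
  M2: none of the 2 fault types match ✗
  M3: stuck-at-0 ✓; others ✗
  M4: none of the 2 fault types match ✗
  M5: none of the 2 fault types match ✗
  M6: stuck-at-0 ✓; others ✗
  M7: stuck-at-1 ✓; others ✗
  M8: stuck-at-1 ✓; others ✗
  M9: stuck-at-1 ✓; others ✗
Consistent faults: {M3 stuck-at-0, M6 stuck-at-0, M7 stuck-at-1, M8 stuck-at-1, M9 stuck-at-1} — 5 in all.

5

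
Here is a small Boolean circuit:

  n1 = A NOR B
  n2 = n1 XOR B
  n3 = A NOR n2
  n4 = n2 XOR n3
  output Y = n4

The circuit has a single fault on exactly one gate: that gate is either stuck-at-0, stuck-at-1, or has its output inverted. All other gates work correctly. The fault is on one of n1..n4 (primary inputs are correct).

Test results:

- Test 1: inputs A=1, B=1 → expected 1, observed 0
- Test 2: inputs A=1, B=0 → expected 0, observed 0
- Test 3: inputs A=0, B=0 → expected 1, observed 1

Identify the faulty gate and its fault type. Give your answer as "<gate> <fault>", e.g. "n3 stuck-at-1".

Fault-free values for test 1 (A=1, B=1): n1=0, n2=1, n3=0, n4=1, giving Y=1. Observed 0.
Test 1: faults giving observed 0 are {n1 stuck-at-1, n1 inverted output, n2 stuck-at-0, n2 inverted output, n3 stuck-at-1, n3 inverted output, n4 stuck-at-0, n4 inverted output}.
Test 2 (A=1, B=0): fault-free n1=0, n2=0, n3=0, n4=0 → 0; observed 0. Eliminates n1 stuck-at-1, n1 inverted output, n2 inverted output, n3 stuck-at-1, n3 inverted output, n4 inverted output.
Test 3 (A=0, B=0): fault-free n1=1, n2=1, n3=0, n4=1 → 1; observed 1. Eliminates n4 stuck-at-0.
Only n2 stuck-at-0 is consistent with every test.

n2 stuck-at-0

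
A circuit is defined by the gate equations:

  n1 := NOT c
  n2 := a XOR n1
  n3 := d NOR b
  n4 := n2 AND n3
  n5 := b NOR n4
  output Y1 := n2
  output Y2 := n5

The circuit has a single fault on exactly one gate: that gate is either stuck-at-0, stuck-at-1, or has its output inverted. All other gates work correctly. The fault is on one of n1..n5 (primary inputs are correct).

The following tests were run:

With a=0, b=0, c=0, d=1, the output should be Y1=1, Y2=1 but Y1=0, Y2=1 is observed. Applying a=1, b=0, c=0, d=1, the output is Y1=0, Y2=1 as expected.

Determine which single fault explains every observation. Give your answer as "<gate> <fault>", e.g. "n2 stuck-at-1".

Fault-free values for test 1 (a=0, b=0, c=0, d=1): n1=1, n2=1, n3=0, n4=0, n5=1, giving Y1=1, Y2=1. Observed Y1=0, Y2=1.
Test 1: faults giving observed Y1=0, Y2=1 are {n1 stuck-at-0, n1 inverted output, n2 stuck-at-0, n2 inverted output}.
Test 2 (a=1, b=0, c=0, d=1): fault-free n1=1, n2=0, n3=0, n4=0, n5=1 → Y1=0, Y2=1; observed Y1=0, Y2=1. Eliminates n1 stuck-at-0, n1 inverted output, n2 inverted output.
Only n2 stuck-at-0 is consistent with every test.

n2 stuck-at-0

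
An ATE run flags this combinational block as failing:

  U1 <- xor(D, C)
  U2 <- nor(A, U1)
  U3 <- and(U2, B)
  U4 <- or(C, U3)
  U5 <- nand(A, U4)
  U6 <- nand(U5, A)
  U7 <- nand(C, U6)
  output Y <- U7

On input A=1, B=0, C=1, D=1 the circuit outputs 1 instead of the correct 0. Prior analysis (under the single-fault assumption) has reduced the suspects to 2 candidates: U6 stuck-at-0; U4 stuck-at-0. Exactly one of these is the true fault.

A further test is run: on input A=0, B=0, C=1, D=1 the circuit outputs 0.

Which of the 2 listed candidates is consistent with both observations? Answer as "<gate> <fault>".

Evaluate each candidate on input A=0, B=0, C=1, D=1:
  U6 stuck-at-0: U1=0, U2=1, U3=0, U4=1, U5=1, U6=0 [stuck-at-0], U7=1 → 1 — eliminated
  U4 stuck-at-0: U1=0, U2=1, U3=0, U4=0 [stuck-at-0], U5=1, U6=1, U7=0 → 0 — matches
Only U4 stuck-at-0 reproduces the observed 0.

U4 stuck-at-0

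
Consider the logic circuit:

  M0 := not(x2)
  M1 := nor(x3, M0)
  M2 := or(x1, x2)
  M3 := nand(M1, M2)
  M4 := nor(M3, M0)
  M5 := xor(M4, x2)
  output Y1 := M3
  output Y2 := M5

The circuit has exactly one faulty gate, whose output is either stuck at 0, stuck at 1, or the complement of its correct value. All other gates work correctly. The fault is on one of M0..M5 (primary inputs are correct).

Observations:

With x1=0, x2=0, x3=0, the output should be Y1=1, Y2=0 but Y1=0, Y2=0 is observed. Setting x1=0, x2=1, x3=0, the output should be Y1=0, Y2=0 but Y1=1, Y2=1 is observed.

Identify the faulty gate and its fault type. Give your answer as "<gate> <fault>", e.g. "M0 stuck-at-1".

Fault-free values for test 1 (x1=0, x2=0, x3=0): M0=1, M1=0, M2=0, M3=1, M4=0, M5=0, giving Y1=1, Y2=0. Observed Y1=0, Y2=0.
Test 1: faults giving observed Y1=0, Y2=0 are {M3 stuck-at-0, M3 inverted output}.
Test 2 (x1=0, x2=1, x3=0): fault-free M0=0, M1=1, M2=1, M3=0, M4=1, M5=0 → Y1=0, Y2=0; observed Y1=1, Y2=1. Eliminates M3 stuck-at-0.
Only M3 inverted output is consistent with every test.

M3 inverted output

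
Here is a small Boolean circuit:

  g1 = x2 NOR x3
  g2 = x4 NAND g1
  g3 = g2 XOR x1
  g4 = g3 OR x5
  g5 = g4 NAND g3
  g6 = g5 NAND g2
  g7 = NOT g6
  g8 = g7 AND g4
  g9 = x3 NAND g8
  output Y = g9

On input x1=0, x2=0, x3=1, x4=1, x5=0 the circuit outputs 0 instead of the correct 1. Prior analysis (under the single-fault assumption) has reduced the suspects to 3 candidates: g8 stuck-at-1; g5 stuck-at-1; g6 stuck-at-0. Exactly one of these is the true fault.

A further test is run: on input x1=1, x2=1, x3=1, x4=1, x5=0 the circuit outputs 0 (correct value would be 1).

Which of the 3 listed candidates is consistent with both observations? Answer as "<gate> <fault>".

Evaluate each candidate on input x1=1, x2=1, x3=1, x4=1, x5=0:
  g8 stuck-at-1: g1=0, g2=1, g3=0, g4=0, g5=1, g6=0, g7=1, g8=1 [stuck-at-1], g9=0 → 0 — matches
  g5 stuck-at-1: g1=0, g2=1, g3=0, g4=0, g5=1 [stuck-at-1], g6=0, g7=1, g8=0, g9=1 → 1 — eliminated
  g6 stuck-at-0: g1=0, g2=1, g3=0, g4=0, g5=1, g6=0 [stuck-at-0], g7=1, g8=0, g9=1 → 1 — eliminated
Only g8 stuck-at-1 reproduces the observed 0.

g8 stuck-at-1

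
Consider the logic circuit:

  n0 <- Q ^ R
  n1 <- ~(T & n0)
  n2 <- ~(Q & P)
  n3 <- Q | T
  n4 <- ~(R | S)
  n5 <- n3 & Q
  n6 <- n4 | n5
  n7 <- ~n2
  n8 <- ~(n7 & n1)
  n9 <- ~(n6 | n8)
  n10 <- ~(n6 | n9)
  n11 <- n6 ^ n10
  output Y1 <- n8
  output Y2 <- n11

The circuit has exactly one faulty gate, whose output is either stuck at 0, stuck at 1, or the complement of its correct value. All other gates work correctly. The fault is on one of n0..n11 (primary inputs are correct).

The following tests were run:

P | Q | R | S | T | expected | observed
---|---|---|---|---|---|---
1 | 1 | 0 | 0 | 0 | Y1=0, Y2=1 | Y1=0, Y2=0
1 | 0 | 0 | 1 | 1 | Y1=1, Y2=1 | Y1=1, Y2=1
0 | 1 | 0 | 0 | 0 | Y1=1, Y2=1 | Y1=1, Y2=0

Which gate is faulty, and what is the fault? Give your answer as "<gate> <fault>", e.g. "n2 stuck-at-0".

Fault-free values for test 1 (P=1, Q=1, R=0, S=0, T=0): n0=1, n1=1, n2=0, n3=1, n4=1, n5=1, n6=1, n7=1, n8=0, n9=0, n10=0, n11=1, giving Y1=0, Y2=1. Observed Y1=0, Y2=0.
Test 1: faults giving observed Y1=0, Y2=0 are {n6 stuck-at-0, n6 inverted output, n10 stuck-at-1, n10 inverted output, n11 stuck-at-0, n11 inverted output}.
Test 2 (P=1, Q=0, R=0, S=1, T=1): fault-free n0=0, n1=1, n2=1, n3=1, n4=0, n5=0, n6=0, n7=0, n8=1, n9=0, n10=1, n11=1 → Y1=1, Y2=1; observed Y1=1, Y2=1. Eliminates n10 inverted output, n11 stuck-at-0, n11 inverted output.
Test 3 (P=0, Q=1, R=0, S=0, T=0): fault-free n0=1, n1=1, n2=1, n3=1, n4=1, n5=1, n6=1, n7=0, n8=1, n9=0, n10=0, n11=1 → Y1=1, Y2=1; observed Y1=1, Y2=0. Eliminates n6 stuck-at-0, n6 inverted output.
Only n10 stuck-at-1 is consistent with every test.

n10 stuck-at-1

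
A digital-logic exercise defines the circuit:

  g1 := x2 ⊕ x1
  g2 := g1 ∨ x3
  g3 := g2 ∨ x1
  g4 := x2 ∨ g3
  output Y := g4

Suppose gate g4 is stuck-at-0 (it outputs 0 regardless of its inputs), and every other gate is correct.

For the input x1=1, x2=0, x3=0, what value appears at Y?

Propagate with g4 forced: g1=1, g2=1, g3=1, g4=0 [stuck-at-0].
So Y = 0. (Without the fault it would be 1.)

0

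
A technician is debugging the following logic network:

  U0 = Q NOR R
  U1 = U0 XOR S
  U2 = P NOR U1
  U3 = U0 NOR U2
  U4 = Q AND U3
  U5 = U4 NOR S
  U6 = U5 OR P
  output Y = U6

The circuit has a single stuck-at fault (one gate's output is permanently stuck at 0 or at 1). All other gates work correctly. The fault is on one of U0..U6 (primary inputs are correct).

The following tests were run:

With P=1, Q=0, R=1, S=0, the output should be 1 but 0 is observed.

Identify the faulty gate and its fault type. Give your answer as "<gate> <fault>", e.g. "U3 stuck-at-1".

Fault-free values for test 1 (P=1, Q=0, R=1, S=0): U0=0, U1=0, U2=0, U3=1, U4=0, U5=1, U6=1, giving Y=1. Observed 0.
Test 1: faults giving observed 0 are {U6 stuck-at-0}.
Only U6 stuck-at-0 is consistent with every test.

U6 stuck-at-0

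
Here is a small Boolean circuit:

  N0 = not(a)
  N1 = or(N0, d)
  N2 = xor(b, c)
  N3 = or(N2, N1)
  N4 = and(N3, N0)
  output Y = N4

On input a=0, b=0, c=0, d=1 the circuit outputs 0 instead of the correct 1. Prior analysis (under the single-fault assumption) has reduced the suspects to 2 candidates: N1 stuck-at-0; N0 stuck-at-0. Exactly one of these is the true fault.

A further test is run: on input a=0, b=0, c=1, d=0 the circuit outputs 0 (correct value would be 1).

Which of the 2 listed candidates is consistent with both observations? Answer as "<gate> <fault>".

Evaluate each candidate on input a=0, b=0, c=1, d=0:
  N1 stuck-at-0: N0=1, N1=0 [stuck-at-0], N2=1, N3=1, N4=1 → 1 — eliminated
  N0 stuck-at-0: N0=0 [stuck-at-0], N1=0, N2=1, N3=1, N4=0 → 0 — matches
Only N0 stuck-at-0 reproduces the observed 0.

N0 stuck-at-0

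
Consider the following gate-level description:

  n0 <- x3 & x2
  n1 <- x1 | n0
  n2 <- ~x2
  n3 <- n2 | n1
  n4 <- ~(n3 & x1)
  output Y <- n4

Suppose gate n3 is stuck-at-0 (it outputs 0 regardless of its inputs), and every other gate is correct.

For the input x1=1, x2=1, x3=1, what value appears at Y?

1

Propagate with n3 forced: n0=1, n1=1, n2=0, n3=0 [stuck-at-0], n4=1.
So Y = 1. (Without the fault it would be 0.)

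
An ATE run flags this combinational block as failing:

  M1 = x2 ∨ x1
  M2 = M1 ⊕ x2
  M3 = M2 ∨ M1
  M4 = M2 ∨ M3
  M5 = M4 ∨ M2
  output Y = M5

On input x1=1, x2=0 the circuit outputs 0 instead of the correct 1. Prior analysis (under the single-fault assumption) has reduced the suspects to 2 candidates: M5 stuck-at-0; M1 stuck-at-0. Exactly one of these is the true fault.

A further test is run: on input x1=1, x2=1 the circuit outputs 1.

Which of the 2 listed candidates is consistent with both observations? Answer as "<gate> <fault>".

M1 stuck-at-0

Evaluate each candidate on input x1=1, x2=1:
  M5 stuck-at-0: M1=1, M2=0, M3=1, M4=1, M5=0 [stuck-at-0] → 0 — eliminated
  M1 stuck-at-0: M1=0 [stuck-at-0], M2=1, M3=1, M4=1, M5=1 → 1 — matches
Only M1 stuck-at-0 reproduces the observed 1.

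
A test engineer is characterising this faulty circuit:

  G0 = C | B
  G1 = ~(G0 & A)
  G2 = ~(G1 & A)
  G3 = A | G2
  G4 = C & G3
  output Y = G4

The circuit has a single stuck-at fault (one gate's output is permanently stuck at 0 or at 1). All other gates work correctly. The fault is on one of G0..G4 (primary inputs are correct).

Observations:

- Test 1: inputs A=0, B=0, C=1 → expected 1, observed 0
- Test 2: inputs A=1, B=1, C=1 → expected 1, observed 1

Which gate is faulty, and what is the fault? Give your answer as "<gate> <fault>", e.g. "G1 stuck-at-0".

G2 stuck-at-0

Fault-free values for test 1 (A=0, B=0, C=1): G0=1, G1=1, G2=1, G3=1, G4=1, giving Y=1. Observed 0.
Test 1: faults giving observed 0 are {G2 stuck-at-0, G3 stuck-at-0, G4 stuck-at-0}.
Test 2 (A=1, B=1, C=1): fault-free G0=1, G1=0, G2=1, G3=1, G4=1 → 1; observed 1. Eliminates G3 stuck-at-0, G4 stuck-at-0.
Only G2 stuck-at-0 is consistent with every test.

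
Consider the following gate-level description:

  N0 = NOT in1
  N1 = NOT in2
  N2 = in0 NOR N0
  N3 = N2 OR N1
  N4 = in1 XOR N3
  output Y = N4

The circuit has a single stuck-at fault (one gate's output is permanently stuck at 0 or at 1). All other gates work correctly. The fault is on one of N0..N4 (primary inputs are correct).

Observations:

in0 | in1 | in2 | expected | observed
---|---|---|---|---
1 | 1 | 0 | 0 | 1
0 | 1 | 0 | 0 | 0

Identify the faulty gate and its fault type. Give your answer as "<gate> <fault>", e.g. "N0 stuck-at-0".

Fault-free values for test 1 (in0=1, in1=1, in2=0): N0=0, N1=1, N2=0, N3=1, N4=0, giving Y=0. Observed 1.
Test 1: faults giving observed 1 are {N1 stuck-at-0, N3 stuck-at-0, N4 stuck-at-1}.
Test 2 (in0=0, in1=1, in2=0): fault-free N0=0, N1=1, N2=1, N3=1, N4=0 → 0; observed 0. Eliminates N3 stuck-at-0, N4 stuck-at-1.
Only N1 stuck-at-0 is consistent with every test.

N1 stuck-at-0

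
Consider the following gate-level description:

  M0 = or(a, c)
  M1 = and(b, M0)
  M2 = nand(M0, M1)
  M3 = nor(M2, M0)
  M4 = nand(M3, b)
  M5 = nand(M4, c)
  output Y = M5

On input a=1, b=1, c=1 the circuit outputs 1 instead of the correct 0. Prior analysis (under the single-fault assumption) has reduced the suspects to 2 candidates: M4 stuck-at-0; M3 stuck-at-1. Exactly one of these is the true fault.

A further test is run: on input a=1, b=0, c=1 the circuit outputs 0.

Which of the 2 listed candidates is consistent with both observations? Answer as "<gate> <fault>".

Evaluate each candidate on input a=1, b=0, c=1:
  M4 stuck-at-0: M0=1, M1=0, M2=1, M3=0, M4=0 [stuck-at-0], M5=1 → 1 — eliminated
  M3 stuck-at-1: M0=1, M1=0, M2=1, M3=1 [stuck-at-1], M4=1, M5=0 → 0 — matches
Only M3 stuck-at-1 reproduces the observed 0.

M3 stuck-at-1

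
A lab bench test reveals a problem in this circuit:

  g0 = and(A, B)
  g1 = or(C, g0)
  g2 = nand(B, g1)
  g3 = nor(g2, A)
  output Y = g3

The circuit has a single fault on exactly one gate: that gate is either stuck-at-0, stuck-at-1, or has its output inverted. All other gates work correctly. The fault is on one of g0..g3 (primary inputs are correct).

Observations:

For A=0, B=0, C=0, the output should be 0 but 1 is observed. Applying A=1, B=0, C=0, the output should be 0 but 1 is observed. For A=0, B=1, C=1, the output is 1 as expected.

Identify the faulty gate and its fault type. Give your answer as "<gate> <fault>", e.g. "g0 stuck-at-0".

Fault-free values for test 1 (A=0, B=0, C=0): g0=0, g1=0, g2=1, g3=0, giving Y=0. Observed 1.
Test 1: faults giving observed 1 are {g2 stuck-at-0, g2 inverted output, g3 stuck-at-1, g3 inverted output}.
Test 2 (A=1, B=0, C=0): fault-free g0=0, g1=0, g2=1, g3=0 → 0; observed 1. Eliminates g2 stuck-at-0, g2 inverted output.
Test 3 (A=0, B=1, C=1): fault-free g0=0, g1=1, g2=0, g3=1 → 1; observed 1. Eliminates g3 inverted output.
Only g3 stuck-at-1 is consistent with every test.

g3 stuck-at-1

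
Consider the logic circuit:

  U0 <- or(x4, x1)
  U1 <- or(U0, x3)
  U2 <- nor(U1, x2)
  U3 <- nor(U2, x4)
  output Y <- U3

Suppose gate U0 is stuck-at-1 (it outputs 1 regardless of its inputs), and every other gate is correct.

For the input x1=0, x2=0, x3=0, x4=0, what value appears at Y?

1

Propagate with U0 forced: U0=1 [stuck-at-1], U1=1, U2=0, U3=1.
So Y = 1. (Without the fault it would be 0.)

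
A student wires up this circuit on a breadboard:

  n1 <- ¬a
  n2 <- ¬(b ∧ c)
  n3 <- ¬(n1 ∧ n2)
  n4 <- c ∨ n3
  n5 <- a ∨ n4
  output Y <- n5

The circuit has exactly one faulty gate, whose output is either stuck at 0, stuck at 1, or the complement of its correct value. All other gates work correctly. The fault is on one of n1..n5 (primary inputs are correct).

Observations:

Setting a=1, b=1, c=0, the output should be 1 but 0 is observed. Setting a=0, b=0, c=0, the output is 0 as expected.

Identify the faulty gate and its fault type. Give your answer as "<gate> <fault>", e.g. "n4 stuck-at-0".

Fault-free values for test 1 (a=1, b=1, c=0): n1=0, n2=1, n3=1, n4=1, n5=1, giving Y=1. Observed 0.
Test 1: faults giving observed 0 are {n5 stuck-at-0, n5 inverted output}.
Test 2 (a=0, b=0, c=0): fault-free n1=1, n2=1, n3=0, n4=0, n5=0 → 0; observed 0. Eliminates n5 inverted output.
Only n5 stuck-at-0 is consistent with every test.

n5 stuck-at-0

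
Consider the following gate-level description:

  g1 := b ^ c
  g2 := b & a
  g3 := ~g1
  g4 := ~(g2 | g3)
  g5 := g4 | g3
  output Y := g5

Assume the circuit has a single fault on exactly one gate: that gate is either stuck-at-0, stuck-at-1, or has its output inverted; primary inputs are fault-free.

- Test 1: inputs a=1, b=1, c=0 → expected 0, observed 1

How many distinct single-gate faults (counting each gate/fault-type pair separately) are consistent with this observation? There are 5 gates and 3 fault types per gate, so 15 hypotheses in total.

10

Fault-free: g1=1, g2=1, g3=0, g4=0, g5=0 → 0. Observed 1.
  g1: stuck-at-0, inverted output ✓; others ✗
  g2: stuck-at-0, inverted output ✓; others ✗
  g3: stuck-at-1, inverted output ✓; others ✗
  g4: stuck-at-1, inverted output ✓; others ✗
  g5: stuck-at-1, inverted output ✓; others ✗
Consistent faults: {g1 stuck-at-0, g1 inverted output, g2 stuck-at-0, g2 inverted output, g3 stuck-at-1, g3 inverted output, g4 stuck-at-1, g4 inverted output, g5 stuck-at-1, g5 inverted output} — 10 in all.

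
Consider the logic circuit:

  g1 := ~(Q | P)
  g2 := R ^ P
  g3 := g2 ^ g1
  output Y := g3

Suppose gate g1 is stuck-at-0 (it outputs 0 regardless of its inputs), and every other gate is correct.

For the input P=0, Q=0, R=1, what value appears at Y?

1

Propagate with g1 forced: g1=0 [stuck-at-0], g2=1, g3=1.
So Y = 1. (Without the fault it would be 0.)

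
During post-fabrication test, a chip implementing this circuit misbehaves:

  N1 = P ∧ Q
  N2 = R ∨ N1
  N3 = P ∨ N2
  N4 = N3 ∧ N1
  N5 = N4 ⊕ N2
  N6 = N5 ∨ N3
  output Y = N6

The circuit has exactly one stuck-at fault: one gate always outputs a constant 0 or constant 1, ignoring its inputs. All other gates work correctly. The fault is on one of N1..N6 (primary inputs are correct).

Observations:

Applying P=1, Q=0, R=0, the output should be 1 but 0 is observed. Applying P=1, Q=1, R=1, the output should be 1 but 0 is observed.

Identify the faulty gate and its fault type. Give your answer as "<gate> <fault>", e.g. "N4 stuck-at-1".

N6 stuck-at-0

Fault-free values for test 1 (P=1, Q=0, R=0): N1=0, N2=0, N3=1, N4=0, N5=0, N6=1, giving Y=1. Observed 0.
Test 1: faults giving observed 0 are {N3 stuck-at-0, N6 stuck-at-0}.
Test 2 (P=1, Q=1, R=1): fault-free N1=1, N2=1, N3=1, N4=1, N5=0, N6=1 → 1; observed 0. Eliminates N3 stuck-at-0.
Only N6 stuck-at-0 is consistent with every test.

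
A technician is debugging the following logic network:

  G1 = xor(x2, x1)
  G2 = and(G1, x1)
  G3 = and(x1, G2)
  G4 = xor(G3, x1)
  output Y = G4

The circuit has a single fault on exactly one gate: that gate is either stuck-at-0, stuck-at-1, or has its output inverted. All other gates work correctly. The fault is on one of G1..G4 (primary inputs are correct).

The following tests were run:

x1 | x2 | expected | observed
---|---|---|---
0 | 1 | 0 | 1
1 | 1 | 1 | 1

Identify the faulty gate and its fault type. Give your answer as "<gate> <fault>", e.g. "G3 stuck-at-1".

G4 stuck-at-1

Fault-free values for test 1 (x1=0, x2=1): G1=1, G2=0, G3=0, G4=0, giving Y=0. Observed 1.
Test 1: faults giving observed 1 are {G3 stuck-at-1, G3 inverted output, G4 stuck-at-1, G4 inverted output}.
Test 2 (x1=1, x2=1): fault-free G1=0, G2=0, G3=0, G4=1 → 1; observed 1. Eliminates G3 stuck-at-1, G3 inverted output, G4 inverted output.
Only G4 stuck-at-1 is consistent with every test.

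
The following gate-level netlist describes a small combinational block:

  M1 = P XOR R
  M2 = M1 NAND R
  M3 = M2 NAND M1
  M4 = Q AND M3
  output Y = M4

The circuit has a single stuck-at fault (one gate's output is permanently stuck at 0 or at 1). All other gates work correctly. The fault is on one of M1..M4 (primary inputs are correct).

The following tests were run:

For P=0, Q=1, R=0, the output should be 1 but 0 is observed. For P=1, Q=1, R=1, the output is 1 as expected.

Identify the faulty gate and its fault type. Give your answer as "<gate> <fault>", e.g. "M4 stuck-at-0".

Fault-free values for test 1 (P=0, Q=1, R=0): M1=0, M2=1, M3=1, M4=1, giving Y=1. Observed 0.
Test 1: faults giving observed 0 are {M1 stuck-at-1, M3 stuck-at-0, M4 stuck-at-0}.
Test 2 (P=1, Q=1, R=1): fault-free M1=0, M2=1, M3=1, M4=1 → 1; observed 1. Eliminates M3 stuck-at-0, M4 stuck-at-0.
Only M1 stuck-at-1 is consistent with every test.

M1 stuck-at-1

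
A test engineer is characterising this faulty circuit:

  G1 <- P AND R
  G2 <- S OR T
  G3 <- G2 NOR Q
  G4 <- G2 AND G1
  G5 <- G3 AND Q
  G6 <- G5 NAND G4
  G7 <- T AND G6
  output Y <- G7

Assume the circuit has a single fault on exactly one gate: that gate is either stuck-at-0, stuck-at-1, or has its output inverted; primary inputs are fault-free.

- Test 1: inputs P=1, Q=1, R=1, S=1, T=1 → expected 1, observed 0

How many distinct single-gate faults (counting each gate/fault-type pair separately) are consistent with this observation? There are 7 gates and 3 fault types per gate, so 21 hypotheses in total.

Fault-free: G1=1, G2=1, G3=0, G4=1, G5=0, G6=1, G7=1 → 1. Observed 0.
  G1: none of the 3 fault types match ✗
  G2: none of the 3 fault types match ✗
  G3: stuck-at-1, inverted output ✓; others ✗
  G4: none of the 3 fault types match ✗
  G5: stuck-at-1, inverted output ✓; others ✗
  G6: stuck-at-0, inverted output ✓; others ✗
  G7: stuck-at-0, inverted output ✓; others ✗
Consistent faults: {G3 stuck-at-1, G3 inverted output, G5 stuck-at-1, G5 inverted output, G6 stuck-at-0, G6 inverted output, G7 stuck-at-0, G7 inverted output} — 8 in all.

8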